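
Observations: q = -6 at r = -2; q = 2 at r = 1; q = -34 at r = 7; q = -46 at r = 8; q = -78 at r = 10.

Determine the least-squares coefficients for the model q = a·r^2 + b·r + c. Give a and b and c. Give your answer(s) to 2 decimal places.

Normal-equation sums: Σr^2·r^2 = 16514, Σr^2·r = 1848, Σr^2 = 218, Σr·r = 218, Σr = 24, Σ1 = 5.
Moment sums: Σr^2·q = -12432, Σr·q = -1372, Σq = -162.
Solving the 3×3 system (Gaussian elimination) gives a = -10478/10831, b = 19078/10831, c = 14342/10831.

a = -0.97, b = 1.76, c = 1.32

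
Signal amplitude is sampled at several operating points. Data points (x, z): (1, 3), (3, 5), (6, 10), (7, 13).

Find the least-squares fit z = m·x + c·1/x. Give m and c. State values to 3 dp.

Setting ∂/∂m … = 0 gives: 95·m + 4·c = 169;  4·m + (2045/1764)·c = 172/21.
(Σx·x = 95, Σx·1/x = 4, Σ1/x·1/x = 2045/1764, Σx·z = 169, Σ1/x·z = 172/21.)
Δ = 95·(2045/1764) − 4² = 166051/1764.
m = (169·(2045/1764) − 4·(172/21))/(166051/1764) = 287813/166051; c = (95·(172/21) − 4·169)/(166051/1764) = 180096/166051.

m = 1.733, c = 1.085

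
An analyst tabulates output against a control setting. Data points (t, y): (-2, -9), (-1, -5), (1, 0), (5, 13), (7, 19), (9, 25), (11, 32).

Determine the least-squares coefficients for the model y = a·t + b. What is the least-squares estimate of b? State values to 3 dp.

Sums needed: Σt·t = 282, Σt = 30, Σ1 = 7.
And Σt·y = 798, Σy = 75.
AᵀA·[a, b]ᵀ = Aᵀy becomes [[282, 30]; [30, 7]]·[a, b]ᵀ = [798, 75]ᵀ.
det = 282·7 − 30² = 1074.
a = (798·7 − 30·75)/1074 = 556/179; b = (282·75 − 30·798)/1074 = -465/179.

b = -2.598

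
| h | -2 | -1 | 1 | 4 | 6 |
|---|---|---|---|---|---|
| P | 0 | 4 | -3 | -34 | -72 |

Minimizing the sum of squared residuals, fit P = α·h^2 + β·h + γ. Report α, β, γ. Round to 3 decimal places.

α = -1.625, β = -2.563, γ = 1.948

Forming AᵀA = [[1570, 272, 58]; [272, 58, 8]; [58, 8, 5]] and AᵀP = [-3135, -575, -105]ᵀ gives AᵀA·[α, β, γ]ᵀ = AᵀP.
Inverting the 3×3 Gram matrix, [α, β, γ]ᵀ = [-34285/21102, -54085/21102, 6850/3517]ᵀ.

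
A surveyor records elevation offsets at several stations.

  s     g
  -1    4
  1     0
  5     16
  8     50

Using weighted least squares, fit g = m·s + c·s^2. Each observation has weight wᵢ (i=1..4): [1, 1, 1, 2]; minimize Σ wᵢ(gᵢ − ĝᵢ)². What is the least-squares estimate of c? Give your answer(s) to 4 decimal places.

c = 1.0289

The normal equations are: 155·m + 1149·c = 876;  1149·m + 8819·c = 6804.
(Σwᵢ·s·s = 155, Σwᵢ·s·s^2 = 1149, Σwᵢ·s^2·s^2 = 8819, Σwᵢ·s·g = 876, Σwᵢ·s^2·g = 6804.)
Eliminating c: 8819·(row 1) − 1149·(row 2) gives 46744·m = 8819·876 − 1149·6804 = -92352, so m = -11544/5843.
Then c = (6804 − 1149·(-11544/5843))/8819 = 6012/5843.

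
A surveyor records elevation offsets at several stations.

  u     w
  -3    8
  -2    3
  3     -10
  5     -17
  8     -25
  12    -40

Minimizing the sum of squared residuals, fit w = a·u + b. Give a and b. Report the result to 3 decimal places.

a = -3.084, b = -1.678

Normal-equation sums: Σu·u = 255, Σu = 23, Σ1 = 6.
Right-hand side: Σu·w = -825, Σw = -81.
AᵀA·[a, b]ᵀ = Aᵀw becomes [[255, 23]; [23, 6]]·[a, b]ᵀ = [-825, -81]ᵀ.
Eliminating b: 6·(row 1) − 23·(row 2) gives 1001·a = 6·(-825) − 23·(-81) = -3087, so a = -441/143.
Then b = ((-81) − 23·(-441/143))/6 = -240/143.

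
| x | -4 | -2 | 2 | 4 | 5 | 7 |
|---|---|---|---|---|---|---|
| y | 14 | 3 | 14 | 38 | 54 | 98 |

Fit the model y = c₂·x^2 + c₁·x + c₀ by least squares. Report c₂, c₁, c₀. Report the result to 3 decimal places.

Sums needed: Σx^2·x^2 = 3570, Σx^2·x = 468, Σx^2 = 114, Σx·x = 114, Σx = 12, Σ1 = 6.
And Σx^2·y = 7052, Σx·y = 1074, Σy = 221.
So MᵀM·[c₂, c₁, c₀]ᵀ = Mᵀy: [[3570, 468, 114]; [468, 114, 12]; [114, 12, 6]]·[c₂, c₁, c₀]ᵀ = [7052, 1074, 221]ᵀ.
Row-reducing yields c₂ = 3503/2292, c₁ = 2814/955, c₀ = 7263/3820.

c₂ = 1.528, c₁ = 2.947, c₀ = 1.901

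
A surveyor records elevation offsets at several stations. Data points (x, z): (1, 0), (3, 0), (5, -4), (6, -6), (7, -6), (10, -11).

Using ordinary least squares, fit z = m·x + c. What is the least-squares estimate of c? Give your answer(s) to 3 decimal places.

The normal equations are: 220·m + 32·c = -208;  32·m + 6·c = -27.
Eliminating c: 6·(row 1) − 32·(row 2) gives 296·m = 6·(-208) − 32·(-27) = -384, so m = -48/37.
Then c = ((-27) − 32·(-48/37))/6 = 179/74.

c = 2.419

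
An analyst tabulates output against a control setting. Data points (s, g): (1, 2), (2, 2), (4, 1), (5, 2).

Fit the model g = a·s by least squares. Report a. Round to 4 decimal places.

a = 0.4348

From the data, Σs·s = 46.
Moment sums: Σs·g = 20.
So XᵀX·[a]ᵀ = Xᵀg: [[46]]·[a]ᵀ = [20]ᵀ.
Hence a = 20 / 46 ≈ 0.434783.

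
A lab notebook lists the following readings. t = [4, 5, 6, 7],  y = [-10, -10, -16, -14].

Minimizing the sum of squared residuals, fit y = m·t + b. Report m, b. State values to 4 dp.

m = -1.8000, b = -2.6000

Normal-equation sums: Σt·t = 126, Σt = 22, Σ1 = 4.
For Xᵀy: Σt·y = -284, Σy = -50.
Normal equations: [[126, 22]; [22, 4]]·[m, b]ᵀ = [-284, -50]ᵀ.
Eliminating b: 4·(row 1) − 22·(row 2) gives 20·m = 4·(-284) − 22·(-50) = -36, so m = -9/5.
Then b = ((-50) − 22·(-9/5))/4 = -13/5.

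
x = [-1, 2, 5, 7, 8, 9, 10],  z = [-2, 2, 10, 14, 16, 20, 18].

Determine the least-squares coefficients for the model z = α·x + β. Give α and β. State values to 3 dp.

α = 2.057, β = -0.611

The normal system AᵀA·[α, β]ᵀ = Aᵀz is [[324, 40]; [40, 7]]·[α, β]ᵀ = [642, 78]ᵀ.
Determinant 324·7 − 40² = 668.
α = (642·7 − 40·78)/668 = 687/334; β = (324·78 − 40·642)/668 = -102/167.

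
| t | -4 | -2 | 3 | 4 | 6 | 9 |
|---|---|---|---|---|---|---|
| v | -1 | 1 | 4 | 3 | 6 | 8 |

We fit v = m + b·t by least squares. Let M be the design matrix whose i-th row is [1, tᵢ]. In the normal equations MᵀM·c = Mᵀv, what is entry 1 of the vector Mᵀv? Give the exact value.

21

Entry 1 ↔ basis 1, so (Mᵀv)_{1} = Σᵢ vᵢ = (1)·(-1) + (1)·(1) + (1)·(4) + (1)·(3) + (1)·(6) + (1)·(8) = 21.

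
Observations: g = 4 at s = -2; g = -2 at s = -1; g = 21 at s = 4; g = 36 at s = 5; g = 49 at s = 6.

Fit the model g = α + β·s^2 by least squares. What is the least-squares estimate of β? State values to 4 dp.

β = 1.4635

Entries of AᵀA: Σ1 = 5, Σs^2 = 82, Σs^2·s^2 = 2194.
For Aᵀg: Σg = 108, Σs^2·g = 3014.
Normal equations: [[5, 82]; [82, 2194]]·[α, β]ᵀ = [108, 3014]ᵀ.
Δ = 5·2194 − 82² = 4246.
α = (108·2194 − 82·3014)/4246 = -5098/2123; β = (5·3014 − 82·108)/4246 = 3107/2123.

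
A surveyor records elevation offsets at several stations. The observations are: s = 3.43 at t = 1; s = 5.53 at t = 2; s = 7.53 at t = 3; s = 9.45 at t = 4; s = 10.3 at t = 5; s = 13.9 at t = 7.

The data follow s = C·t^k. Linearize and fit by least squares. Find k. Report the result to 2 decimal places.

With ln sᵢ as the transformed response and ln tᵢ as the regressor:
XᵀX = [[9.9861, 6.7334]; [6.7334, 6]], rhs = [15.3919, 12.1717]ᵀ  (here Σln t = 6.7334, Σ(ln t)² = 9.9861, Σln s = 12.1717, Σln t·ln s = 15.3919).
Slope k = (n·Σln t·ln s − Σln t·Σln s)/(n·Σ(ln t)² − (Σln t)²) = (6·15.3919 − 6.7334·12.1717)/14.5777 = 0.71304; ln C = (Σln s − k·Σln t)/n = 1.22842.

k = 0.71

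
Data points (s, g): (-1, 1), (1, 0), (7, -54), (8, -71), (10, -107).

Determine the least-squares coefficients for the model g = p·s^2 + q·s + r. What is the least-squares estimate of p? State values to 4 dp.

p = -0.9825

XᵀX·[p, q, r]ᵀ = Xᵀg reads: 16499·p + 1855·q + 215·r = -17889;  1855·p + 215·q + 25·r = -2017;  215·p + 25·q + 5·r = -231.
(Σs^2·s^2 = 16499, Σs^2·s = 1855, Σs^2 = 215, Σs·s = 215, Σs = 25, Σ1 = 5, Σs^2·g = -17889, Σs·g = -2017, Σg = -231.)
Solving the 3×3 system (Gaussian elimination) gives p = -56/57, q = -101/95, r = 388/285.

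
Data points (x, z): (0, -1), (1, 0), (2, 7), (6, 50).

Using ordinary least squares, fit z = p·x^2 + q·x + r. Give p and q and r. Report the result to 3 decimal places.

p = 1.179, q = 1.517, r = -1.499

From the data, Σx^2·x^2 = 1313, Σx^2·x = 225, Σx^2 = 41, Σx·x = 41, Σx = 9, Σ1 = 4.
Moment sums: Σx^2·z = 1828, Σx·z = 314, Σz = 56.
AᵀA·[p, q, r]ᵀ = Aᵀz becomes [[1313, 225, 41]; [225, 41, 9]; [41, 9, 4]]·[p, q, r]ᵀ = [1828, 314, 56]ᵀ.
Solving the 3×3 system (Gaussian elimination) gives p = 2127/1804, q = 2737/1804, r = -676/451.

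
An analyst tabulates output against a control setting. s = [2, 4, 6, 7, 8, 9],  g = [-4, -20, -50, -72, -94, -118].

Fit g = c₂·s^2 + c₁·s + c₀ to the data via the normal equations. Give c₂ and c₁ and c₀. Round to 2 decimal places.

The normal equations are: 14626·c₂ + 1872·c₁ + 250·c₀ = -21238;  1872·c₂ + 250·c₁ + 36·c₀ = -2706;  250·c₂ + 36·c₁ + 6·c₀ = -358.
Solving the 3×3 system (Gaussian elimination) gives c₂ = -2756/1775, c₁ = 1023/1775, c₀ = 2787/1775.

c₂ = -1.55, c₁ = 0.58, c₀ = 1.57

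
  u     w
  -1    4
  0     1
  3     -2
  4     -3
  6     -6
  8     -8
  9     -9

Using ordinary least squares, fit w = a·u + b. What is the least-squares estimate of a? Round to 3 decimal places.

a = -1.240

With design matrix M, MᵀM = [[207, 29]; [29, 7]] and Mᵀw = [-203, -23]ᵀ.
Determinant 207·7 − 29² = 608.
a = ((-203)·7 − 29·(-23))/608 = -377/304; b = (207·(-23) − 29·(-203))/608 = 563/304.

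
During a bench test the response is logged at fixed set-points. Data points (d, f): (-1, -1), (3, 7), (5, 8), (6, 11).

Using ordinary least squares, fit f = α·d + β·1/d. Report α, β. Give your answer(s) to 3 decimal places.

α = 1.829, β = -0.466

Entries of AᵀA: Σd·d = 71, Σd·1/d = 4, Σ1/d·1/d = 1061/900.
Right-hand side: Σd·f = 128, Σ1/d·f = 203/30.
So AᵀA·[α, β]ᵀ = Aᵀf: [[71, 4]; [4, 1061/900]]·[α, β]ᵀ = [128, 203/30]ᵀ.
det = 71·(1061/900) − 4² = 60931/900.
α = (128·(1061/900) − 4·(203/30))/(60931/900) = 111448/60931; β = (71·(203/30) − 4·128)/(60931/900) = -28410/60931.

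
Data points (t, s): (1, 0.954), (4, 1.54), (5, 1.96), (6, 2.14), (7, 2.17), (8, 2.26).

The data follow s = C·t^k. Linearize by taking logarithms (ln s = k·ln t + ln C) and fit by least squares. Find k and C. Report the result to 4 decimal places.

With ln sᵢ as the transformed response and ln tᵢ as the regressor:
Over the data: Σln t = 8.8128, Σ(ln t)² = 15.8331, Σln s = 3.4085, Σln t·ln s = 6.2479.
Normal system: [[15.8331, 8.8128]; [8.8128, 6]]·[k, ln C]ᵀ = [6.2479, 3.4085]ᵀ.
Slope k = (n·Σln t·ln s − Σln t·Σln s)/(n·Σ(ln t)² − (Σln t)²) = (6·6.2479 − 8.8128·3.4085)/17.3327 = 0.42973; ln C = (Σln s − k·Σln t)/n = -0.06310, so C = exp(-0.06310) = 0.93885.

k = 0.4297, C = 0.9388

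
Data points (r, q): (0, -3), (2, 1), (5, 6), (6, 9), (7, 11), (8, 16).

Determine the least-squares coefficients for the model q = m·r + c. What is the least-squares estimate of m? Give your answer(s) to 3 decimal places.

Setting ∂/∂m … = 0 gives: 178·m + 28·c = 291;  28·m + 6·c = 40.
(Σr·r = 178, Σr = 28, Σ1 = 6, Σr·q = 291, Σq = 40.)
det = 178·6 − 28² = 284.
m = (291·6 − 28·40)/284 = 313/142; c = (178·40 − 28·291)/284 = -257/71.

m = 2.204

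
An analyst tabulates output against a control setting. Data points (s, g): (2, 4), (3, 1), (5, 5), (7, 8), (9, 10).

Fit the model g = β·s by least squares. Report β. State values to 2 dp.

Compute the Gram sums: Σs·s = 168.
Right-hand side: Σs·g = 182.
Normal equations: [[168]]·[β]ᵀ = [182]ᵀ.
β = 182/168 = 1.08333.

β = 1.08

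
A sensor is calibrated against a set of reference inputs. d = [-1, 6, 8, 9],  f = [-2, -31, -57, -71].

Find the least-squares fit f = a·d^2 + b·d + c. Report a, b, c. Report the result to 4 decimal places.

a = -0.9184, b = 0.3998, c = -0.6601

Entries of MᵀM: Σd^2·d^2 = 11954, Σd^2·d = 1456, Σd^2 = 182, Σd·d = 182, Σd = 22, Σ1 = 4.
Right-hand side: Σd^2·f = -10517, Σd·f = -1279, Σf = -161.
So MᵀM·[a, b, c]ᵀ = Mᵀf: [[11954, 1456, 182]; [1456, 182, 22]; [182, 22, 4]]·[a, b, c]ᵀ = [-10517, -1279, -161]ᵀ.
Row-reducing yields a = -5213/5676, b = 2269/5676, c = -1249/1892.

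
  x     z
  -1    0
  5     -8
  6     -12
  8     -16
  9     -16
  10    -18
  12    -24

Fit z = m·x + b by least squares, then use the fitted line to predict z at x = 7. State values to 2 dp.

Compute the Gram sums: Σx·x = 451, Σx = 49, Σ1 = 7.
Right-hand side: Σx·z = -852, Σz = -94.
Δ = 451·7 − 49² = 756.
m = ((-852)·7 − 49·(-94))/756 = -97/54; b = (451·(-94) − 49·(-852))/756 = -323/378.
At x = 7: ẑ = (-97/54)·(7) + (-323/378)·(1) = -94/7.

ẑ = -13.43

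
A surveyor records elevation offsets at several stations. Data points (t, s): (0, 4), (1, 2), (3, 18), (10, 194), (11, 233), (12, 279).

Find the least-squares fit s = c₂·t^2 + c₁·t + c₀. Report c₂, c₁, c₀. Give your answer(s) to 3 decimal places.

Setting ∂/∂c₂ … = 0 gives: 45459·c₂ + 4087·c₁ + 375·c₀ = 87933;  4087·c₂ + 375·c₁ + 37·c₀ = 7907;  375·c₂ + 37·c₁ + 6·c₀ = 730.
(Σt^2·t^2 = 45459, Σt^2·t = 4087, Σt^2 = 375, Σt·t = 375, Σt = 37, Σ1 = 6, Σt^2·s = 87933, Σt·s = 7907, Σs = 730.)
Solving the 3×3 system (Gaussian elimination) gives c₂ = 254191/126960, c₁ = -42499/42320, c₀ = 173047/63480.

c₂ = 2.002, c₁ = -1.004, c₀ = 2.726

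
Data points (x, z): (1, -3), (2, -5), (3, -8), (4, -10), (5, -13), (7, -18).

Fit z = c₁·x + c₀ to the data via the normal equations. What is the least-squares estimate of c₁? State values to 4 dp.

c₁ = -2.5286

Normal-equation sums: Σx·x = 104, Σx = 22, Σ1 = 6.
And Σx·z = -268, Σz = -57.
So AᵀA·[c₁, c₀]ᵀ = Aᵀz: [[104, 22]; [22, 6]]·[c₁, c₀]ᵀ = [-268, -57]ᵀ.
det = 104·6 − 22² = 140.
c₁ = ((-268)·6 − 22·(-57))/140 = -177/70; c₀ = (104·(-57) − 22·(-268))/140 = -8/35.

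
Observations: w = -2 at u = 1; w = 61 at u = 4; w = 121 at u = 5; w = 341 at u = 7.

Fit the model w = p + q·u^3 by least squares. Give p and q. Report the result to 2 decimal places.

Entries of XᵀX: Σ1 = 4, Σu^3 = 533, Σu^3·u^3 = 137371.
For Xᵀw: Σw = 521, Σu^3·w = 135990.
So XᵀX·[p, q]ᵀ = Xᵀw: [[4, 533]; [533, 137371]]·[p, q]ᵀ = [521, 135990]ᵀ.
Determinant 4·137371 − 533² = 265395.
p = (521·137371 − 533·135990)/265395 = -70183/20415; q = (4·135990 − 533·521)/265395 = 266267/265395.

p = -3.44, q = 1.00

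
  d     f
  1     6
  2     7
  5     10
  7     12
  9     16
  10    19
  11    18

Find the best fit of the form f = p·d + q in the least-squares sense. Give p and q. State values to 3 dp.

Setting ∂/∂p … = 0 gives: 381·p + 45·q = 686;  45·p + 7·q = 88.
(Σd·d = 381, Σd = 45, Σ1 = 7, Σd·f = 686, Σf = 88.)
Determinant 381·7 − 45² = 642.
p = (686·7 − 45·88)/642 = 421/321; q = (381·88 − 45·686)/642 = 443/107.

p = 1.312, q = 4.140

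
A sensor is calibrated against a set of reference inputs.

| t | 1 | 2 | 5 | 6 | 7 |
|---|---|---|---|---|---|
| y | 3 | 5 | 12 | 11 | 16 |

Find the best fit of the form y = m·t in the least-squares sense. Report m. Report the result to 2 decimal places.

Entries of XᵀX: Σt·t = 115.
And Σt·y = 251.
XᵀX·[m]ᵀ = Xᵀy becomes [[115]]·[m]ᵀ = [251]ᵀ.
m = 251/115 = 2.18261.

m = 2.18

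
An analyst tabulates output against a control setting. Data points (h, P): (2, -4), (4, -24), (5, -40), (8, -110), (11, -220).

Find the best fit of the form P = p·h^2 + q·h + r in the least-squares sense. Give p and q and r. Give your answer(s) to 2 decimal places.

p = -2.05, q = 2.73, r = -1.71

Entries of MᵀM: Σh^2·h^2 = 19634, Σh^2·h = 2040, Σh^2 = 230, Σh·h = 230, Σh = 30, Σ1 = 5.
And Σh^2·P = -35060, Σh·P = -3604, ΣP = -398.
Normal equations: [[19634, 2040, 230]; [2040, 230, 30]; [230, 30, 5]]·[p, q, r]ᵀ = [-35060, -3604, -398]ᵀ.
Inverting the 3×3 Gram matrix, [p, q, r]ᵀ = [-584/285, 1296/475, -2438/1425]ᵀ.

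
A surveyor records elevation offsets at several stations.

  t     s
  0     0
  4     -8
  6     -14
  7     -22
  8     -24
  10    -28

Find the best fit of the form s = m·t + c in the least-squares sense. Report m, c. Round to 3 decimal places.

m = -2.992, c = 1.452

The normal equations are: 265·m + 35·c = -742;  35·m + 6·c = -96.
Δ = 265·6 − 35² = 365.
m = ((-742)·6 − 35·(-96))/365 = -1092/365; c = (265·(-96) − 35·(-742))/365 = 106/73.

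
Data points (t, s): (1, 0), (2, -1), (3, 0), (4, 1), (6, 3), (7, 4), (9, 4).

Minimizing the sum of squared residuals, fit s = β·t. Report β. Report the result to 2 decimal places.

β = 0.43

From the data, Σt·t = 196.
For Aᵀs: Σt·s = 84.
Normal equations: [[196]]·[β]ᵀ = [84]ᵀ.
β = 84/196 = 0.428571.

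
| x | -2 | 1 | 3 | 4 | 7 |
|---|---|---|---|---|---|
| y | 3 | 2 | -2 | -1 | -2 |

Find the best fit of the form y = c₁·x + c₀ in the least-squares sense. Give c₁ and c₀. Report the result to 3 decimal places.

c₁ = -0.619, c₀ = 1.611

With design matrix M, MᵀM = [[79, 13]; [13, 5]] and Mᵀy = [-28, 0]ᵀ.
Determinant 79·5 − 13² = 226.
c₁ = ((-28)·5 − 13·0)/226 = -70/113; c₀ = (79·0 − 13·(-28))/226 = 182/113.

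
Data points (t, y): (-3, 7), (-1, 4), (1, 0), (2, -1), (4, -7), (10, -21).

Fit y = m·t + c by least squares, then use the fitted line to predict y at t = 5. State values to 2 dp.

Sums needed: Σt·t = 131, Σt = 13, Σ1 = 6.
And Σt·y = -265, Σy = -18.
Normal equations: [[131, 13]; [13, 6]]·[m, c]ᵀ = [-265, -18]ᵀ.
Δ = 131·6 − 13² = 617.
m = ((-265)·6 − 13·(-18))/617 = -1356/617; c = (131·(-18) − 13·(-265))/617 = 1087/617.
At t = 5: ŷ = (-1356/617)·(5) + (1087/617)·(1) = -5693/617.

ŷ = -9.23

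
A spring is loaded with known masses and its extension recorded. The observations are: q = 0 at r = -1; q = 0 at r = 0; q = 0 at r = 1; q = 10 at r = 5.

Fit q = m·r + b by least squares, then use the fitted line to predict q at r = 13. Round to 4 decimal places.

The normal system AᵀA·[m, b]ᵀ = Aᵀq is [[27, 5]; [5, 4]]·[m, b]ᵀ = [50, 10]ᵀ.
Determinant 27·4 − 5² = 83.
m = (50·4 − 5·10)/83 = 150/83; b = (27·10 − 5·50)/83 = 20/83.
At r = 13: q̂ = (150/83)·(13) + (20/83)·(1) = 1970/83.

q̂ = 23.7349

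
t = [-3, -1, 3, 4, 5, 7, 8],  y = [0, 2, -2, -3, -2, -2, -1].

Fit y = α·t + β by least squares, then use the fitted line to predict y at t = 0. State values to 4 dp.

Setting ∂/∂α … = 0 gives: 173·α + 23·β = -52;  23·α + 7·β = -8.
Eliminating β: 7·(row 1) − 23·(row 2) gives 682·α = 7·(-52) − 23·(-8) = -180, so α = -90/341.
Then β = ((-8) − 23·(-90/341))/7 = -94/341.
At t = 0: ŷ = (-90/341)·(0) + (-94/341)·(1) = -94/341.

ŷ = -0.2757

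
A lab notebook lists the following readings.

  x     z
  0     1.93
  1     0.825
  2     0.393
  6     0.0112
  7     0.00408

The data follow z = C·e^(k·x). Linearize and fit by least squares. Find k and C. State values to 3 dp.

Linearized form: ln z = k·x + ln C. From the 5 transformed points,
Σx = 16.0000, Σ(x)² = 90.0000, Σln z = -10.4623, Σx·ln z = -67.5229.
Equations: 90.0000·k + 16.0000·ln C = -67.5229;  16.0000·k + 5·ln C = -10.4623.
Slope k = (n·Σx·ln z − Σx·Σln z)/(n·Σ(x)² − (Σx)²) = (5·-67.5229 − 16.0000·-10.4623)/194.0000 = -0.87741; ln C = (Σln z − k·Σx)/n = 0.71526, so C = exp(0.71526) = 2.04471.

k = -0.877, C = 2.045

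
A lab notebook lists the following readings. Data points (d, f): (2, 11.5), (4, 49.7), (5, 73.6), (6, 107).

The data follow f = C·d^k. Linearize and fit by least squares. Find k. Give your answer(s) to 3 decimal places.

Linearized form: ln f = k·ln d + ln C. From the 4 transformed points,
AᵀA = [[8.2030, 5.4806]; [5.4806, 4]], rhs = [22.3988, 15.3198]ᵀ  (here Σln d = 5.4806, Σ(ln d)² = 8.2030, Σln f = 15.3198, Σln d·ln f = 22.3988).
Solving (det = 2.7744): k = 2.03020, ln C = 1.04826.

k = 2.030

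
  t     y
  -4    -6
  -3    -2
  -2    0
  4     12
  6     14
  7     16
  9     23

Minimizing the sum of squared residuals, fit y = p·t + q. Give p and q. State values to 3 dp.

p = 2.019, q = 3.241

Setting ∂/∂p … = 0 gives: 211·p + 17·q = 481;  17·p + 7·q = 57.
(Σt·t = 211, Σt = 17, Σ1 = 7, Σt·y = 481, Σy = 57.)
det = 211·7 − 17² = 1188.
p = (481·7 − 17·57)/1188 = 109/54; q = (211·57 − 17·481)/1188 = 175/54.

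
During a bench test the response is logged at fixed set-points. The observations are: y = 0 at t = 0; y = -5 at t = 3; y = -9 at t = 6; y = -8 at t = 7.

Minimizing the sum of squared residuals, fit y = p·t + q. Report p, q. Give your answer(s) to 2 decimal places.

p = -1.23, q = -0.57

Compute the Gram sums: Σt·t = 94, Σt = 16, Σ1 = 4.
Right-hand side: Σt·y = -125, Σy = -22.
XᵀX·[p, q]ᵀ = Xᵀy becomes [[94, 16]; [16, 4]]·[p, q]ᵀ = [-125, -22]ᵀ.
Δ = 94·4 − 16² = 120.
p = ((-125)·4 − 16·(-22))/120 = -37/30; q = (94·(-22) − 16·(-125))/120 = -17/30.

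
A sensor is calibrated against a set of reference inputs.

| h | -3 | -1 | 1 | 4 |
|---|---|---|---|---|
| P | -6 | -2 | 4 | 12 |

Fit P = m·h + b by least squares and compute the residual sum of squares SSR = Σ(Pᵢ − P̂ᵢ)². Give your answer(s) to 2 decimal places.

SSR = 0.82

Entries of MᵀM: Σh·h = 27, Σh = 1, Σ1 = 4.
Right-hand side: Σh·P = 72, ΣP = 8.
So MᵀM·[m, b]ᵀ = MᵀP: [[27, 1]; [1, 4]]·[m, b]ᵀ = [72, 8]ᵀ.
det = 27·4 − 1² = 107.
m = (72·4 − 1·8)/107 = 280/107; b = (27·8 − 1·72)/107 = 144/107.
Residuals: 54/107, -78/107, 4/107, 20/107; SSR = 88/107.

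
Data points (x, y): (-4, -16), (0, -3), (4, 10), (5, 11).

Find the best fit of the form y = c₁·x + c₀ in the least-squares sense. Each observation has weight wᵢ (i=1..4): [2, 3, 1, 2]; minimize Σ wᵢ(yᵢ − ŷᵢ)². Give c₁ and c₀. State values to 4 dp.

Compute the Gram sums: Σwᵢ·x·x = 98, Σwᵢ·x = 6, Σwᵢ·1 = 8.
And Σwᵢ·x·y = 278, Σwᵢ·y = -9.
Normal equations: [[98, 6]; [6, 8]]·[c₁, c₀]ᵀ = [278, -9]ᵀ.
det = 98·8 − 6² = 748.
c₁ = (278·8 − 6·(-9))/748 = 67/22; c₀ = (98·(-9) − 6·278)/748 = -75/22.

c₁ = 3.0455, c₀ = -3.4091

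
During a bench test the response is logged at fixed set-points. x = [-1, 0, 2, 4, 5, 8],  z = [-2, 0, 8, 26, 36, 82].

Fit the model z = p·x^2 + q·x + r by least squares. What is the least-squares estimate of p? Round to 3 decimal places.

Compute the Gram sums: Σx^2·x^2 = 4994, Σx^2·x = 708, Σx^2 = 110, Σx·x = 110, Σx = 18, Σ1 = 6.
Right-hand side: Σx^2·z = 6594, Σx·z = 958, Σz = 150.
Row-reducing yields p = 498/511, q = 182/73, r = -177/511.

p = 0.975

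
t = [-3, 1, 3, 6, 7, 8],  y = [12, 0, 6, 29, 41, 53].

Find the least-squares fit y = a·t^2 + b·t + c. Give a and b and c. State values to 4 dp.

a = 0.9546, b = -0.9768, c = 0.3523

Sums needed: Σt^2·t^2 = 7956, Σt^2·t = 1072, Σt^2 = 168, Σt·t = 168, Σt = 22, Σ1 = 6.
And Σt^2·y = 6607, Σt·y = 867, Σy = 141.
So XᵀX·[a, b, c]ᵀ = Xᵀy: [[7956, 1072, 168]; [1072, 168, 22]; [168, 22, 6]]·[a, b, c]ᵀ = [6607, 867, 141]ᵀ.
Inverting the 3×3 Gram matrix, [a, b, c]ᵀ = [108929/114108, -9288/9509, 20099/57054]ᵀ.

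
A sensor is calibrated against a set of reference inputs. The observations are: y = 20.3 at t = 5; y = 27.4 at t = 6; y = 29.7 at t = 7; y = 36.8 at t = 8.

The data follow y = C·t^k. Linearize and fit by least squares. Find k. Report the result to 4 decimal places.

k = 1.1963

Taking logs, ln y = k·ln t + ln C, so regress ln y on ln t.
Σln t = 7.4265, Σ(ln t)² = 13.9113, Σln y = 13.3178, Σln t·ln y = 24.8734.
Equations: 13.9113·k + 7.4265·ln C = 24.8734;  7.4265·k + 4·ln C = 13.3178.
Solving (det = 0.4917): k = 1.19626, ln C = 1.10844.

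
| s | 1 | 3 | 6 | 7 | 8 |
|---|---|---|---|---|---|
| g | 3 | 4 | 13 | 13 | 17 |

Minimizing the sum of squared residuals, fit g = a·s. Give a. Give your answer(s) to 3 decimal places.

The normal equations are: 159·a = 320.
a = 320/159 = 2.01258.

a = 2.013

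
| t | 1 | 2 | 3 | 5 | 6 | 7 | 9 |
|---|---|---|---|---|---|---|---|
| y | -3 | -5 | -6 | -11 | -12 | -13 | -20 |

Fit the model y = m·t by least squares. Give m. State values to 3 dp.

Compute the Gram sums: Σt·t = 205.
For Aᵀy: Σt·y = -429.
So AᵀA·[m]ᵀ = Aᵀy: [[205]]·[m]ᵀ = [-429]ᵀ.
Hence m = -429 / 205 ≈ -2.09268.

m = -2.093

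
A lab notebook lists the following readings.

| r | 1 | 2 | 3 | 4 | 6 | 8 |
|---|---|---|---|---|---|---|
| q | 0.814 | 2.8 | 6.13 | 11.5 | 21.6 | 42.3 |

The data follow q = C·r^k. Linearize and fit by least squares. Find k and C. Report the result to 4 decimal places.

Taking logs, ln q = k·ln r + ln C, so regress ln q on ln r.
Σln r = 7.0493, Σ(ln r)² = 11.1437, Σln q = 11.8968, Σln r·ln q = 19.3841.
Equations: 11.1437·k + 7.0493·ln C = 19.3841;  7.0493·k + 6·ln C = 11.8968.
Δ = 11.1437·6 − (7.0493)² = 17.1702; k = (19.3841·6 − 7.0493·11.8968)/17.1702 = 1.88936, ln C = (11.1437·11.8968 − 7.0493·19.3841)/17.1702 = -0.23695, so C = exp(-0.23695) = 0.78903.

k = 1.8894, C = 0.7890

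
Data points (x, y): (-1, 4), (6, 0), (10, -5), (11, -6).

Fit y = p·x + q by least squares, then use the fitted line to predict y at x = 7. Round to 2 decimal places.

Forming AᵀA = [[258, 26]; [26, 4]] and Aᵀy = [-120, -7]ᵀ gives AᵀA·[p, q]ᵀ = Aᵀy.
Eliminating q: 4·(row 1) − 26·(row 2) gives 356·p = 4·(-120) − 26·(-7) = -298, so p = -149/178.
Then q = ((-7) − 26·(-149/178))/4 = 657/178.
At x = 7: ŷ = (-149/178)·(7) + (657/178)·(1) = -193/89.

ŷ = -2.17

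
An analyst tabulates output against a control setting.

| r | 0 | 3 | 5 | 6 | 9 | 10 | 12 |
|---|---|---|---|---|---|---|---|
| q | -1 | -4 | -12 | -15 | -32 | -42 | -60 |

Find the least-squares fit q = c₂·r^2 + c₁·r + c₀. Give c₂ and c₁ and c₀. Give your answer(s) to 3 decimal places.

Sums needed: Σr^2·r^2 = 39299, Σr^2·r = 3825, Σr^2 = 395, Σr·r = 395, Σr = 45, Σ1 = 7.
Right-hand side: Σr^2·q = -16308, Σr·q = -1590, Σq = -166.
XᵀX·[c₂, c₁, c₀]ᵀ = Xᵀq becomes [[39299, 3825, 395]; [3825, 395, 45]; [395, 45, 7]]·[c₂, c₁, c₀]ᵀ = [-16308, -1590, -166]ᵀ.
Inverting the 3×3 Gram matrix, [c₂, c₁, c₀]ᵀ = [-10763/25394, 2652/12697, -28957/25394]ᵀ.

c₂ = -0.424, c₁ = 0.209, c₀ = -1.140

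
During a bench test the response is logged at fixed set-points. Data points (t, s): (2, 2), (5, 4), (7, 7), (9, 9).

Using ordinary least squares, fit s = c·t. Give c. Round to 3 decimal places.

c = 0.969

AᵀA·[c]ᵀ = Aᵀs reads: 159·c = 154.
(Σt·t = 159, Σt·s = 154.)
Hence c = 154 / 159 ≈ 0.968553.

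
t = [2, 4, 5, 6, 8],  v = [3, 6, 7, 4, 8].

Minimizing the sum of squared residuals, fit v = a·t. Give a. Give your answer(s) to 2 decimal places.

a = 1.06

Sums needed: Σt·t = 145.
And Σt·v = 153.
AᵀA·[a]ᵀ = Aᵀv becomes [[145]]·[a]ᵀ = [153]ᵀ.
Hence a = 153 / 145 ≈ 1.05517.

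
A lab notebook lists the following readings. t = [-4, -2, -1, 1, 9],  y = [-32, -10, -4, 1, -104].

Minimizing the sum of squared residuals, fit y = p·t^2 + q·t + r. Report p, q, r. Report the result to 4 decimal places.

p = -1.5094, q = 2.0236, r = 0.0792

Compute the Gram sums: Σt^2·t^2 = 6835, Σt^2·t = 657, Σt^2 = 103, Σt·t = 103, Σt = 3, Σ1 = 5.
And Σt^2·y = -8979, Σt·y = -783, Σy = -149.
AᵀA·[p, q, r]ᵀ = Aᵀy becomes [[6835, 657, 103]; [657, 103, 3]; [103, 3, 5]]·[p, q, r]ᵀ = [-8979, -783, -149]ᵀ.
Inverting the 3×3 Gram matrix, [p, q, r]ᵀ = [-231526/153391, 310398/153391, 1735/21913]ᵀ.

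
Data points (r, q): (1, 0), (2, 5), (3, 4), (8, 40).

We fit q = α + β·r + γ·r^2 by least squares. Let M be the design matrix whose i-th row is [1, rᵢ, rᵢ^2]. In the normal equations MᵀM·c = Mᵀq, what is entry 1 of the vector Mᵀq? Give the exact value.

49

Entry 1 ↔ basis 1, so (Mᵀq)_{1} = Σᵢ qᵢ = (1)·(0) + (1)·(5) + (1)·(4) + (1)·(40) = 49.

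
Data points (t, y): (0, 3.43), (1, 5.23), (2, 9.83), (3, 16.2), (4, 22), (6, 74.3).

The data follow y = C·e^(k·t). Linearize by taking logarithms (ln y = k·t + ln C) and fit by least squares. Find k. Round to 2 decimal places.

Taking logs, ln y = k·t + ln C, so regress ln y on t.
Over the data: Σt = 16.0000, Σ(t)² = 66.0000, Σln y = 15.3566, Σt·ln y = 52.7932.
Normal system: [[66.0000, 16.0000]; [16.0000, 6]]·[k, ln C]ᵀ = [52.7932, 15.3566]ᵀ.
Slope k = (n·Σt·ln y − Σt·Σln y)/(n·Σ(t)² − (Σt)²) = (6·52.7932 − 16.0000·15.3566)/140.0000 = 0.50753; ln C = (Σln y − k·Σt)/n = 1.20602.

k = 0.51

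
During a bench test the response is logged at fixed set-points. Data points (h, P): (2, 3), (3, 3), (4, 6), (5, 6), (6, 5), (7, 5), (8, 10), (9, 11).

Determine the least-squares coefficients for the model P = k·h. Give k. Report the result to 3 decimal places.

AᵀA·[k]ᵀ = AᵀP reads: 284·k = 313.
Hence k = 313 / 284 ≈ 1.10211.

k = 1.102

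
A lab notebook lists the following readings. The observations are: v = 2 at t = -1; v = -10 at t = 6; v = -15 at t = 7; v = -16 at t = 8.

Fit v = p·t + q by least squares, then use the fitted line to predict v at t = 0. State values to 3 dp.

From the data, Σt·t = 150, Σt = 20, Σ1 = 4.
Right-hand side: Σt·v = -295, Σv = -39.
Normal equations: [[150, 20]; [20, 4]]·[p, q]ᵀ = [-295, -39]ᵀ.
Determinant 150·4 − 20² = 200.
p = ((-295)·4 − 20·(-39))/200 = -2; q = (150·(-39) − 20·(-295))/200 = 1/4.
At t = 0: v̂ = (-2)·(0) + (1/4)·(1) = 1/4.

v̂ = 0.250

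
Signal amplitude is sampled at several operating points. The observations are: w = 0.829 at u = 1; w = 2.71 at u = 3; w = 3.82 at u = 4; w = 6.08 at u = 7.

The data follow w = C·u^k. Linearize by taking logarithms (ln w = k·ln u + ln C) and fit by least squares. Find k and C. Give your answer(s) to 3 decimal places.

k = 1.039, C = 0.851

With ln wᵢ as the transformed response and ln uᵢ as the regressor:
Σln u = 4.4308, Σ(ln u)² = 6.9153, Σln w = 3.9547, Σln u·ln w = 6.4656.
Equations: 6.9153·k + 4.4308·ln C = 6.4656;  4.4308·k + 4·ln C = 3.9547.
Δ = 6.9153·4 − (4.4308)² = 8.0292; k = (6.4656·4 − 4.4308·3.9547)/8.0292 = 1.03872, ln C = (6.9153·3.9547 − 4.4308·6.4656)/8.0292 = -0.16193, so C = exp(-0.16193) = 0.85050.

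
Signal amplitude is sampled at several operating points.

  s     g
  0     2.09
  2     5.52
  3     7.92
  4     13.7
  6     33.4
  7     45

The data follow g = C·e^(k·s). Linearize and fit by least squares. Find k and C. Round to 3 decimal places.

k = 0.445, C = 2.177

Let Y = ln g. Fitting Y = k·s + ln C by least squares:
Over the data: Σs = 22.0000, Σ(s)² = 114.0000, Σln g = 14.4475, Σs·ln g = 67.7925.
Normal system: [[114.0000, 22.0000]; [22.0000, 6]]·[k, ln C]ᵀ = [67.7925, 14.4475]ᵀ.
Solving (det = 200.0000): k = 0.44454, ln C = 0.77793, so C = exp(0.77793) = 2.17696.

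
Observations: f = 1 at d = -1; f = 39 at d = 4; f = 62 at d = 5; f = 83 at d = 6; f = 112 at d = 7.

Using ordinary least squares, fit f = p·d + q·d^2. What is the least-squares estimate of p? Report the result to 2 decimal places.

p = 1.84

Setting ∂/∂p … = 0 gives: 127·p + 747·q = 1747;  747·p + 4579·q = 10651.
(Σd·d = 127, Σd·d^2 = 747, Σd^2·d^2 = 4579, Σd·f = 1747, Σd^2·f = 10651.)
Δ = 127·4579 − 747² = 23524.
p = (1747·4579 − 747·10651)/23524 = 10804/5881; q = (127·10651 − 747·1747)/23524 = 11917/5881.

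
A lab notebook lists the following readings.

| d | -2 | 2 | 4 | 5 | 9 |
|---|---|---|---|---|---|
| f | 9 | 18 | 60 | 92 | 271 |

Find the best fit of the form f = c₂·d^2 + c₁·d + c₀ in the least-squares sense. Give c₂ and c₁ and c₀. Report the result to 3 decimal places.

c₂ = 3.047, c₁ = 2.544, c₀ = 1.621

The normal system MᵀM·[c₂, c₁, c₀]ᵀ = Mᵀf is [[7474, 918, 130]; [918, 130, 18]; [130, 18, 5]]·[c₂, c₁, c₀]ᵀ = [25319, 3157, 450]ᵀ.
Inverting the 3×3 Gram matrix, [c₂, c₁, c₀]ᵀ = [122693/40268, 102455/40268, 16316/10067]ᵀ.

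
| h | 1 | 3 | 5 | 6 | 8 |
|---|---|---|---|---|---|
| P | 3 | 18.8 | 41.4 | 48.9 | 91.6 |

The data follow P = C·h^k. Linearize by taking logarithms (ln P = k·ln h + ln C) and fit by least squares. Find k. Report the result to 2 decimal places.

k = 1.61

Taking logs, ln P = k·ln h + ln C, so regress ln P on ln h.
Sums: Σln h = 6.5793, Σ(ln h)² = 11.3317, Σln P = 16.1630, Σln h·ln P = 25.5788.
Normal system: [[11.3317, 6.5793]; [6.5793, 5]]·[k, ln C]ᵀ = [25.5788, 16.1630]ᵀ.
Solving (det = 13.3720): k = 1.61187, ln C = 1.11161.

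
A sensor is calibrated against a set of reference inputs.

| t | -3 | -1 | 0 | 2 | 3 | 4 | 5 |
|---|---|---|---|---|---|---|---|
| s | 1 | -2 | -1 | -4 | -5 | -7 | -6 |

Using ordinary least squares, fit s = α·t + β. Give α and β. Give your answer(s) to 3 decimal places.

α = -0.960, β = -2.057

Sums needed: Σt·t = 64, Σt = 10, Σ1 = 7.
And Σt·s = -82, Σs = -24.
Normal equations: [[64, 10]; [10, 7]]·[α, β]ᵀ = [-82, -24]ᵀ.
Determinant 64·7 − 10² = 348.
α = ((-82)·7 − 10·(-24))/348 = -167/174; β = (64·(-24) − 10·(-82))/348 = -179/87.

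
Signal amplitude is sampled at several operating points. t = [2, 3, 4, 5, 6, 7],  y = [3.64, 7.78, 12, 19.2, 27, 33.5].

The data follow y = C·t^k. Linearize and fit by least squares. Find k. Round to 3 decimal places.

Let Y = ln y. Fitting Y = k·ln t + ln C by least squares:
AᵀA = [[13.1965, 8.5252]; [8.5252, 6]], rhs = [24.0885, 15.5907]ᵀ  (here Σln t = 8.5252, Σ(ln t)² = 13.1965, Σln y = 15.5907, Σln t·ln y = 24.0885).
Δ = 13.1965·6 − (8.5252)² = 6.5005; k = (24.0885·6 − 8.5252·15.5907)/6.5005 = 1.78713, ln C = (13.1965·15.5907 − 8.5252·24.0885)/6.5005 = 0.05920.

k = 1.787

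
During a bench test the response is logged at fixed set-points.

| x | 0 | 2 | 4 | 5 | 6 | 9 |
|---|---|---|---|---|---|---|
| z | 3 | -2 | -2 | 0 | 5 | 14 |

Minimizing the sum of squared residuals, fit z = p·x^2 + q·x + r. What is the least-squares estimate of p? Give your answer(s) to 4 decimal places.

p = 0.4375

Normal-equation sums: Σx^2·x^2 = 8754, Σx^2·x = 1142, Σx^2 = 162, Σx·x = 162, Σx = 26, Σ1 = 6.
For Aᵀz: Σx^2·z = 1274, Σx·z = 144, Σz = 18.
So AᵀA·[p, q, r]ᵀ = Aᵀz: [[8754, 1142, 162]; [1142, 162, 26]; [162, 26, 6]]·[p, q, r]ᵀ = [1274, 144, 18]ᵀ.
Inverting the 3×3 Gram matrix, [p, q, r]ᵀ = [1844/4215, -1441/562, 19379/8430]ᵀ.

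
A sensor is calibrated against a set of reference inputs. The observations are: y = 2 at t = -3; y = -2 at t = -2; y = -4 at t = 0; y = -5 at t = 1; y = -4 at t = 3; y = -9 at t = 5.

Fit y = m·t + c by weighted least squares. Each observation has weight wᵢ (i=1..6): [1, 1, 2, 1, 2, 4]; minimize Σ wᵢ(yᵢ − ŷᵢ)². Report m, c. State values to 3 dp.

Normal-equation sums: Σwᵢ·t·t = 132, Σwᵢ·t = 22, Σwᵢ·1 = 11.
For XᵀWy: Σwᵢ·t·y = -211, Σwᵢ·y = -57.
XᵀWX·[m, c]ᵀ = XᵀWy becomes [[132, 22]; [22, 11]]·[m, c]ᵀ = [-211, -57]ᵀ.
Eliminating c: 11·(row 1) − 22·(row 2) gives 968·m = 11·(-211) − 22·(-57) = -1067, so m = -97/88.
Then c = ((-57) − 22·(-97/88))/11 = -131/44.

m = -1.102, c = -2.977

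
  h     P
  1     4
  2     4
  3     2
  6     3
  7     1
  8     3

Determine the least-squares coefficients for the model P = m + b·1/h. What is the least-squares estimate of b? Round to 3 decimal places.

b = 2.217

XᵀX·[m, b]ᵀ = XᵀP reads: 6·m + (127/56)·b = 17;  (127/56)·m + (40217/28224)·b = 1291/168.
(Σ1 = 6, Σ1/h = 127/56, Σ1/h·1/h = 40217/28224, ΣP = 17, Σ1/h·P = 1291/168.)
Δ = 6·(40217/28224) − (127/56)² = 32047/9408.
m = (17·(40217/28224) − (127/56)·(1291/168))/(32047/9408) = 191818/96141; b = (6·(1291/168) − (127/56)·17)/(32047/9408) = 71064/32047.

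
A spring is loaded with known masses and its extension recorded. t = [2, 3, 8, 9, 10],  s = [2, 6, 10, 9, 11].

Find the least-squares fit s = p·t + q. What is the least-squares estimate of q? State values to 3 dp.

q = 1.609

Forming AᵀA = [[258, 32]; [32, 5]] and Aᵀs = [293, 38]ᵀ gives AᵀA·[p, q]ᵀ = Aᵀs.
Δ = 258·5 − 32² = 266.
p = (293·5 − 32·38)/266 = 249/266; q = (258·38 − 32·293)/266 = 214/133.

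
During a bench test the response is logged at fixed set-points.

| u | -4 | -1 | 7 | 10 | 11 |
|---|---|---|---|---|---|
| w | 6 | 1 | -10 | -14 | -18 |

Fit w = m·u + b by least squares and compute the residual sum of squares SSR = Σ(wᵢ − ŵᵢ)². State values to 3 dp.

XᵀX·[m, b]ᵀ = Xᵀw reads: 287·m + 23·b = -433;  23·m + 5·b = -35.
Δ = 287·5 − 23² = 906.
m = ((-433)·5 − 23·(-35))/906 = -680/453; b = (287·(-35) − 23·(-433))/906 = -43/453.
Residuals: 41/453, -184/453, 91/151, 167/151, -631/453; SSR = 1676/453.

SSR = 3.700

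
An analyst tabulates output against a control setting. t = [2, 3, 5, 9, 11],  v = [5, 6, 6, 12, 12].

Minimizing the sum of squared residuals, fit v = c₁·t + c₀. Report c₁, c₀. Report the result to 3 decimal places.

c₁ = 0.867, c₀ = 3.000

The normal equations are: 240·c₁ + 30·c₀ = 298;  30·c₁ + 5·c₀ = 41.
Δ = 240·5 − 30² = 300.
c₁ = (298·5 − 30·41)/300 = 13/15; c₀ = (240·41 − 30·298)/300 = 3.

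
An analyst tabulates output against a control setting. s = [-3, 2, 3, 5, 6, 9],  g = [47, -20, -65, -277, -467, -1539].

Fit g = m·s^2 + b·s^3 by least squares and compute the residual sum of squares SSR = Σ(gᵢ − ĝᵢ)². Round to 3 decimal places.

SSR = 12.949

Setting ∂/∂m … = 0 gives: 8660·m + 69982·b = -148638;  69982·m + 595244·b = -1260612.
(Σs^2·s^2 = 8660, Σs^2·s^3 = 69982, Σs^3·s^3 = 595244, Σs^2·g = -148638, Σs^3·g = -1260612.)
Δ = 8660·595244 − 69982² = 257332716.
m = ((-148638)·595244 − 69982·(-1260612))/257332716 = -21310724/21444393; b = (8660·(-1260612) − 69982·(-148638))/257332716 = -42909617/21444393.
Residuals: 13707776/7148131, -122676/7148131, -14509790/7148131, -14542212/7148131, 7043935/7148131, 1452870/7148131; SSR = 92563491/7148131.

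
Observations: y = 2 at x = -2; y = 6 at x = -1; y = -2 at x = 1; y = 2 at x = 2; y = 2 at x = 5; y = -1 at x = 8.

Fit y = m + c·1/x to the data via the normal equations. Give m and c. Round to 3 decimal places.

m = 1.675, c = -3.236

Compute the Gram sums: Σ1 = 6, Σ1/x = 13/40, Σ1/x·1/x = 4089/1600.
Right-hand side: Σy = 9, Σ1/x·y = -309/40.
MᵀM·[m, c]ᵀ = Mᵀy becomes [[6, 13/40]; [13/40, 4089/1600]]·[m, c]ᵀ = [9, -309/40]ᵀ.
det = 6·(4089/1600) − (13/40)² = 4873/320.
m = (9·(4089/1600) − (13/40)·(-309/40))/(4873/320) = 40818/24365; c = (6·(-309/40) − (13/40)·9)/(4873/320) = -15768/4873.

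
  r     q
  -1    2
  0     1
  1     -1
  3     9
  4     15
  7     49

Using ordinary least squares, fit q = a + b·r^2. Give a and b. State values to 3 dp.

Normal-equation sums: Σ1 = 6, Σr^2 = 76, Σr^2·r^2 = 2740.
Moment sums: Σq = 75, Σr^2·q = 2723.
det = 6·2740 − 76² = 10664.
a = (75·2740 − 76·2723)/10664 = -181/1333; b = (6·2723 − 76·75)/10664 = 5319/5332.

a = -0.136, b = 0.998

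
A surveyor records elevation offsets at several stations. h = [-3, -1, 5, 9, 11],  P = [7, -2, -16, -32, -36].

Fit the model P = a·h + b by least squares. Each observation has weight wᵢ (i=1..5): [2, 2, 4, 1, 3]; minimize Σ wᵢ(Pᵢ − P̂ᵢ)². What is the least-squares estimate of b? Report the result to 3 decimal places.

Entries of AᵀWA: Σwᵢ·h·h = 564, Σwᵢ·h = 54, Σwᵢ·1 = 12.
Moment sums: Σwᵢ·h·P = -1834, Σwᵢ·P = -194.
AᵀWA·[a, b]ᵀ = AᵀWP becomes [[564, 54]; [54, 12]]·[a, b]ᵀ = [-1834, -194]ᵀ.
det = 564·12 − 54² = 3852.
a = ((-1834)·12 − 54·(-194))/3852 = -961/321; b = (564·(-194) − 54·(-1834))/3852 = -865/321.

b = -2.695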